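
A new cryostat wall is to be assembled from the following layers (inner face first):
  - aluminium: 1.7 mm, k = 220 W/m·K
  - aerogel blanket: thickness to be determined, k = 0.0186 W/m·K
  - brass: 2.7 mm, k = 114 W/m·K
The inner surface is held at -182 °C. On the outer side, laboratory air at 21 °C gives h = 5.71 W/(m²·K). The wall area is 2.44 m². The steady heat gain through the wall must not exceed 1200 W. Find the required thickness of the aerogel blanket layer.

L ≈ 4.42 mm

Using the resistance-network approach (series):
R_aluminium = L/(kA) = 0.0017/(220×2.44) = 3.167×10^-6 K/W
R_brass = L/(kA) = 0.0027/(114×2.44) = 9.707×10^-6 K/W
R_outer film = 1/(h_o·A) = 1/(5.71×2.44) = 0.07178 K/W
Sum of the known resistances R_other = 0.07179 K/W
Required total resistance R_tot = ΔT/Q_allow = 203/1200 = 0.1692 K/W
R_aerogel blanket = R_tot − R_other = 0.09738 K/W
L = R·k·A = 0.09738×0.0186×2.44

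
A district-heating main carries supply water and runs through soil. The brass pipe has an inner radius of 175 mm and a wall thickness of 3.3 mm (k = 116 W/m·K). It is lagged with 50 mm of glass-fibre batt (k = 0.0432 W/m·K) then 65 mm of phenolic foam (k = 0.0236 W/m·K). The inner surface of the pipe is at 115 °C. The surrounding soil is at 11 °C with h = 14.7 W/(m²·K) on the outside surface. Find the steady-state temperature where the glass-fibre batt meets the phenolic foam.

For a radial system each layer contributes R = ln(r_out/r_in)/(2πkL); films add R = 1/(hA).
R_brass pipe wall = ln(178.3/175)/(2π×116×1) = 2.563×10^-5 K/W
R_glass-fibre batt = ln(228.3/178.3)/(2π×0.0432×1) = 0.9107 K/W
R_phenolic foam = ln(293.3/228.3)/(2π×0.0236×1) = 1.69 K/W
R_outer film = 1/(h_o·2πr_oL) = 1/(14.7×2π×0.2933×1) = 0.03691 K/W
R_total = 2.637 K/W
Q = ΔT/R_total = 104/2.637
Q = 39.4 W/m
T_interface = T_inner − Q·ΣR(inner→interface) = 115 − 39.4×0.9107

T ≈ 79.1 °C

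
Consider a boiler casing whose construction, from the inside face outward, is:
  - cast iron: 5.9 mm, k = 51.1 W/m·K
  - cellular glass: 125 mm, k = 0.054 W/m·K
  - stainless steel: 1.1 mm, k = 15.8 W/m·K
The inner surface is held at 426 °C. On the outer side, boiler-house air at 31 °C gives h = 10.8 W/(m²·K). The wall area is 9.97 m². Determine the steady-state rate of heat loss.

Model the wall as resistances in series:
R_cast iron = L/(kA) = 0.0059/(51.1×9.97) = 1.158×10^-5 K/W
R_cellular glass = L/(kA) = 0.125/(0.054×9.97) = 0.2322 K/W
R_stainless steel = L/(kA) = 0.0011/(15.8×9.97) = 6.983×10^-6 K/W
R_outer film = 1/(h_o·A) = 1/(10.8×9.97) = 0.009287 K/W
R_total = 0.2415 K/W
Q = ΔT / R_total = 395 / 0.2415

Q ≈ 1640 W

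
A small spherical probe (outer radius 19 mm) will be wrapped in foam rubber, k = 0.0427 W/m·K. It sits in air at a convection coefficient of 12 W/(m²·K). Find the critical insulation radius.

r_cr ≈ 7.12 mm

For a sphere r_cr = 2k/h = 2×0.0427/12
r_cr = 7.12 mm; since the bare radius (19 mm) is above r_cr, any added insulation will reduce heat loss.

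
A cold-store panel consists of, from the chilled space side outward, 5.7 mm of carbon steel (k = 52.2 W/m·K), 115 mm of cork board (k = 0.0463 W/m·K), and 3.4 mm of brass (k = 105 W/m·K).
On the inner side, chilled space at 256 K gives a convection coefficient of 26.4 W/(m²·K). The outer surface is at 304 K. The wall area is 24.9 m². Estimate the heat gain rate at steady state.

Q ≈ 474 W

Model the wall as resistances in series:
R_inner film = 1/(h_i·A) = 1/(26.4×24.9) = 0.001521 K/W
R_carbon steel = L/(kA) = 0.0057/(52.2×24.9) = 4.385×10^-6 K/W
R_cork board = L/(kA) = 0.115/(0.0463×24.9) = 0.09975 K/W
R_brass = L/(kA) = 0.0034/(105×24.9) = 1.3×10^-6 K/W
R_total = 0.1013 K/W
Q = ΔT / R_total = 48 / 0.1013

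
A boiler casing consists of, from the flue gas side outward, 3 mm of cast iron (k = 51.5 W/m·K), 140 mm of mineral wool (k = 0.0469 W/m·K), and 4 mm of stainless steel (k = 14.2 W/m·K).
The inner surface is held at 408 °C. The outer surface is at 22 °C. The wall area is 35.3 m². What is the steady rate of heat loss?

Treating each layer as a thermal resistance in series:
R_cast iron = L/(kA) = 0.003/(51.5×35.3) = 1.65×10^-6 K/W
R_mineral wool = L/(kA) = 0.14/(0.0469×35.3) = 0.08456 K/W
R_stainless steel = L/(kA) = 0.004/(14.2×35.3) = 7.98×10^-6 K/W
R_total = 0.08457 K/W
Q = ΔT / R_total = 386 / 0.08457

Q ≈ 4560 W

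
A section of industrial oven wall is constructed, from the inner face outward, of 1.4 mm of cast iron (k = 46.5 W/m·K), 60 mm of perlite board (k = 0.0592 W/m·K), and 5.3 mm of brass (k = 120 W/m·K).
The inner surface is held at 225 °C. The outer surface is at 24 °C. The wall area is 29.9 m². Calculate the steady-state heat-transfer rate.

Treating each layer as a thermal resistance in series:
R_cast iron = L/(kA) = 0.0014/(46.5×29.9) = 1.007×10^-6 K/W
R_perlite board = L/(kA) = 0.06/(0.0592×29.9) = 0.0339 K/W
R_brass = L/(kA) = 0.0053/(120×29.9) = 1.477×10^-6 K/W
R_total = 0.0339 K/W
Q = ΔT / R_total = 201 / 0.0339

Q ≈ 5930 W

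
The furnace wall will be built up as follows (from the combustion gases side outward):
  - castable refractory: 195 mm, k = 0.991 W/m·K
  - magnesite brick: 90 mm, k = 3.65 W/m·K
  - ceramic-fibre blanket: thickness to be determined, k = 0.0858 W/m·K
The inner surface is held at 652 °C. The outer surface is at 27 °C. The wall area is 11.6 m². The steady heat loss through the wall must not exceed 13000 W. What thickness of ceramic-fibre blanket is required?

L ≈ 28.9 mm

Using the resistance-network approach (series):
R_castable refractory = L/(kA) = 0.195/(0.991×11.6) = 0.01696 K/W
R_magnesite brick = L/(kA) = 0.09/(3.65×11.6) = 0.002126 K/W
Sum of the known resistances R_other = 0.01909 K/W
Required total resistance R_tot = ΔT/Q_allow = 625/13000 = 0.04808 K/W
R_ceramic-fibre blanket = R_tot − R_other = 0.02899 K/W
L = R·k·A = 0.02899×0.0858×11.6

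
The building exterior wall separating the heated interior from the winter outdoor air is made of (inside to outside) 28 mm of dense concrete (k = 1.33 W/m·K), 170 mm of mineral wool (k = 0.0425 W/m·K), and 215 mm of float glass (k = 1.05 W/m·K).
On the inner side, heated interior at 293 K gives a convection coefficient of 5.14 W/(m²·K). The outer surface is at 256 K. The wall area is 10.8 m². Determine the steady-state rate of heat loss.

Q ≈ 90.4 W

Using the resistance-network approach (series):
R_inner film = 1/(h_i·A) = 1/(5.14×10.8) = 0.01801 K/W
R_dense concrete = L/(kA) = 0.028/(1.33×10.8) = 0.001949 K/W
R_mineral wool = L/(kA) = 0.17/(0.0425×10.8) = 0.3704 K/W
R_float glass = L/(kA) = 0.215/(1.05×10.8) = 0.01896 K/W
R_total = 0.4093 K/W
Q = ΔT / R_total = 37 / 0.4093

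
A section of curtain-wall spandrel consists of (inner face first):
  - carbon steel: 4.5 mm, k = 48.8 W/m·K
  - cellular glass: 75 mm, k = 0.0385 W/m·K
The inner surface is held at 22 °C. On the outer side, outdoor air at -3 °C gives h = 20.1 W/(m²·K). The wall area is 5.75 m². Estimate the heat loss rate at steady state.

Q ≈ 72 W

Treating each layer as a thermal resistance in series:
R_carbon steel = L/(kA) = 0.0045/(48.8×5.75) = 1.604×10^-5 K/W
R_cellular glass = L/(kA) = 0.075/(0.0385×5.75) = 0.3388 K/W
R_outer film = 1/(h_o·A) = 1/(20.1×5.75) = 0.008652 K/W
R_total = 0.3475 K/W
Q = ΔT / R_total = 25 / 0.3475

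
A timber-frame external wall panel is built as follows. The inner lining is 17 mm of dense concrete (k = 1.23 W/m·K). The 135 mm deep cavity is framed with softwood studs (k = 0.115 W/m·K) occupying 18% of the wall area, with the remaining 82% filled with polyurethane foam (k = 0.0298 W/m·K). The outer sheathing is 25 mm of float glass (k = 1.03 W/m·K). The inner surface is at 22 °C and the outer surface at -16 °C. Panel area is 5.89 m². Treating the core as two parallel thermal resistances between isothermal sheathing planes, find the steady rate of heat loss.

Sheathing layers in series; stud and cavity paths in parallel between them.
R_inner = 0.017/(1.23×5.89) = 0.002347 K/W
R_stud  = 0.135/(0.115×0.18×5.89) = 1.107 K/W
R_cav   = 0.135/(0.0298×0.82×5.89) = 0.938 K/W
1/R_core = 1/R_stud + 1/R_cav → R_core = 0.5078 K/W
R_outer = 0.025/(1.03×5.89) = 0.004121 K/W
R_total = 0.5143 K/W
Q = ΔT/R_total = 38/0.5143

Q ≈ 73.9 W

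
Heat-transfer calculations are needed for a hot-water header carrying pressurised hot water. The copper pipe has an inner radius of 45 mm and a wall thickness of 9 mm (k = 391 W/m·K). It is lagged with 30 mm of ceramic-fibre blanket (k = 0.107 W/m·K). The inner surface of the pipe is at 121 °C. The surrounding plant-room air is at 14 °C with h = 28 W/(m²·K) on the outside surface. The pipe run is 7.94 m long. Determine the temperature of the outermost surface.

T ≈ 24 °C

Per-layer cylindrical resistances, series-summed:
R_copper pipe wall = ln(54/45)/(2π×391×7.94) = 9.347×10^-6 K/W
R_ceramic-fibre blanket = ln(84/54)/(2π×0.107×7.94) = 0.08277 K/W
R_outer film = 1/(h_o·2πr_oL) = 1/(28×2π×0.084×7.94) = 0.008522 K/W
R_total = 0.0913 K/W
Q = ΔT/R_total = 107/0.0913
Q = 1170 W
T_interface = T_inner − Q·ΣR(inner→interface) = 121 − 1170×0.08278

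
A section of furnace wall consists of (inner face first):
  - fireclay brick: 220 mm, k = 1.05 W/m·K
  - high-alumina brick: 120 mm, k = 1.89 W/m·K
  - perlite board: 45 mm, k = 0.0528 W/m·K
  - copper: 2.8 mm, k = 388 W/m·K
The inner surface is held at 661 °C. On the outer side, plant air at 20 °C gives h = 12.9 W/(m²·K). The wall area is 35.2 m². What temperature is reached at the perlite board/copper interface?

Series thermal resistances:
R_fireclay brick = L/(kA) = 0.22/(1.05×35.2) = 0.005952 K/W
R_high-alumina brick = L/(kA) = 0.12/(1.89×35.2) = 0.001804 K/W
R_perlite board = L/(kA) = 0.045/(0.0528×35.2) = 0.02421 K/W
R_copper = L/(kA) = 0.0028/(388×35.2) = 2.05×10^-7 K/W
R_outer film = 1/(h_o·A) = 1/(12.9×35.2) = 0.002202 K/W
R_total = 0.03417 K/W;  Q = ΔT/R_total = 641/0.03417 = 18760 W
T_interface = T_inner − Q·ΣR(inner→interface) = 661 − 18800×0.03197

T ≈ 61.3 °C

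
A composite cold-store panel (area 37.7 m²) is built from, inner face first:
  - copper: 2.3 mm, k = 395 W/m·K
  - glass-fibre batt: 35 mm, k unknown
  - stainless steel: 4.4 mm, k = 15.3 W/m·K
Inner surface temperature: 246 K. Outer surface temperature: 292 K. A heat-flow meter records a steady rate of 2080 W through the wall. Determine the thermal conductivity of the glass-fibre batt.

Treating each layer as a thermal resistance in series:
R_copper = L/(kA) = 0.0023/(395×37.7) = 1.545×10^-7 K/W
R_stainless steel = L/(kA) = 0.0044/(15.3×37.7) = 7.628×10^-6 K/W
Sum of known resistances R_other = 7.783×10^-6 K/W
Total R = ΔT/Q = 46/2080 = 0.02212 K/W
R_glass-fibre batt = R_total − R_other = 0.02211 K/W
k = L/(R·A) = 0.035/(0.02211×37.7)

k ≈ 0.042 W/(m·K)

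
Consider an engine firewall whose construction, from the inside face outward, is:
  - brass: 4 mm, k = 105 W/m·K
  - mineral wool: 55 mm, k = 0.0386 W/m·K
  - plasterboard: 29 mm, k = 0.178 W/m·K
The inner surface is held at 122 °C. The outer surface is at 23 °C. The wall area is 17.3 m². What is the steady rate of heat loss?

Using the resistance-network approach (series):
R_brass = L/(kA) = 0.004/(105×17.3) = 2.202×10^-6 K/W
R_mineral wool = L/(kA) = 0.055/(0.0386×17.3) = 0.08236 K/W
R_plasterboard = L/(kA) = 0.029/(0.178×17.3) = 0.009417 K/W
R_total = 0.09178 K/W
Q = ΔT / R_total = 99 / 0.09178

Q ≈ 1080 W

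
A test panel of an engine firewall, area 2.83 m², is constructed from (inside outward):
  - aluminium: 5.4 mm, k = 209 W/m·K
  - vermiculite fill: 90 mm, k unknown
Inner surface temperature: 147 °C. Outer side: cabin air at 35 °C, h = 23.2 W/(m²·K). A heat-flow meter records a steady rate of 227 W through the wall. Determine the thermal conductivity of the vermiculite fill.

k ≈ 0.0665 W/(m·K)

Series thermal resistances:
R_aluminium = L/(kA) = 0.0054/(209×2.83) = 9.13×10^-6 K/W
R_outer film = 1/(h_o·A) = 1/(23.2×2.83) = 0.01523 K/W
Sum of known resistances R_other = 0.01524 K/W
Total R = ΔT/Q = 112/227 = 0.4934 K/W
R_vermiculite fill = R_total − R_other = 0.4782 K/W
k = L/(R·A) = 0.09/(0.4782×2.83)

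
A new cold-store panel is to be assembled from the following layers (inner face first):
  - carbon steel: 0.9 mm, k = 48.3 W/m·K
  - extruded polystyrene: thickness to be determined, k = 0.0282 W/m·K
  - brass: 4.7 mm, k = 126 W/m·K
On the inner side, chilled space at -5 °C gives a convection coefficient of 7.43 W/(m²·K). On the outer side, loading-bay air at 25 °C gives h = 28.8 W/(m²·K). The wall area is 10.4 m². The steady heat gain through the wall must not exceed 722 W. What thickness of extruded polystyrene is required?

L ≈ 7.41 mm

Treating each layer as a thermal resistance in series:
R_inner film = 1/(h_i·A) = 1/(7.43×10.4) = 0.01294 K/W
R_carbon steel = L/(kA) = 0.0009/(48.3×10.4) = 1.792×10^-6 K/W
R_brass = L/(kA) = 0.0047/(126×10.4) = 3.587×10^-6 K/W
R_outer film = 1/(h_o·A) = 1/(28.8×10.4) = 0.003339 K/W
Sum of the known resistances R_other = 0.01629 K/W
Required total resistance R_tot = ΔT/Q_allow = 30/722 = 0.04155 K/W
R_extruded polystyrene = R_tot − R_other = 0.02527 K/W
L = R·k·A = 0.02527×0.0282×10.4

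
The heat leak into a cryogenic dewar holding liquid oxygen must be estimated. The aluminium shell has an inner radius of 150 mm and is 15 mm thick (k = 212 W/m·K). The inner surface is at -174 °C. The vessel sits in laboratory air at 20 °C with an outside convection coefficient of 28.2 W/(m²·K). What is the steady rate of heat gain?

Each spherical layer contributes R = (1/r_i − 1/r_o)/(4πk):
R_aluminium shell = (1/0.15 − 1/0.165)/(4π×212) = 2.275×10^-4 K/W
R_outer film = 1/(h·4πr_o²) = 1/(28.2×4π×0.165²) = 0.1037 K/W
R_total = 0.1039 K/W
Q = ΔT/R_total = 194/0.1039

Q ≈ 1870 W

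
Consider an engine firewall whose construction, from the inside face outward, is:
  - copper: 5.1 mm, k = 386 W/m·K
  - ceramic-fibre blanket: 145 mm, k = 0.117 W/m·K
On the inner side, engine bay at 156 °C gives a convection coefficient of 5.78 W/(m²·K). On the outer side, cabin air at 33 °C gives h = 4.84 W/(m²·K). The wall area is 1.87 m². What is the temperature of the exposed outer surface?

T ≈ 48.7 °C

Using the resistance-network approach (series):
R_inner film = 1/(h_i·A) = 1/(5.78×1.87) = 0.09252 K/W
R_copper = L/(kA) = 0.0051/(386×1.87) = 7.065×10^-6 K/W
R_ceramic-fibre blanket = L/(kA) = 0.145/(0.117×1.87) = 0.6627 K/W
R_outer film = 1/(h_o·A) = 1/(4.84×1.87) = 0.1105 K/W
R_total = 0.8657 K/W;  Q = ΔT/R_total = 123/0.8657 = 142.1 W
T_interface = T_inner − Q·ΣR(inner→interface) = 156 − 142×0.7553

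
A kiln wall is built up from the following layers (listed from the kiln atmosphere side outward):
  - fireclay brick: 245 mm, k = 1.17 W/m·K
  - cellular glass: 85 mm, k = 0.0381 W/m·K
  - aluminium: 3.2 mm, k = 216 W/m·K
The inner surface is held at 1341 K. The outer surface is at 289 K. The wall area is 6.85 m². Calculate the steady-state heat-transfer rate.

Q ≈ 2950 W

Using the resistance-network approach (series):
R_fireclay brick = L/(kA) = 0.245/(1.17×6.85) = 0.03057 K/W
R_cellular glass = L/(kA) = 0.085/(0.0381×6.85) = 0.3257 K/W
R_aluminium = L/(kA) = 0.0032/(216×6.85) = 2.163×10^-6 K/W
R_total = 0.3563 K/W
Q = ΔT / R_total = 1052 / 0.3563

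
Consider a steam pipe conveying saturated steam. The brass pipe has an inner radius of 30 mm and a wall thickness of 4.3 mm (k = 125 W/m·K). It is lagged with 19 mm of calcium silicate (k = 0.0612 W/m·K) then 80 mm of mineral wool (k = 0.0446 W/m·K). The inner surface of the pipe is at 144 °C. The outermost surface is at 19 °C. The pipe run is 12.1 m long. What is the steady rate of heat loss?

For a radial system each layer contributes R = ln(r_out/r_in)/(2πkL); films add R = 1/(hA).
R_brass pipe wall = ln(34.3/30)/(2π×125×12.1) = 1.409×10^-5 K/W
R_calcium silicate = ln(53.3/34.3)/(2π×0.0612×12.1) = 0.09474 K/W
R_mineral wool = ln(133.3/53.3)/(2π×0.0446×12.1) = 0.2703 K/W
R_total = 0.3651 K/W
Q = ΔT/R_total = 125/0.3651

Q ≈ 342 W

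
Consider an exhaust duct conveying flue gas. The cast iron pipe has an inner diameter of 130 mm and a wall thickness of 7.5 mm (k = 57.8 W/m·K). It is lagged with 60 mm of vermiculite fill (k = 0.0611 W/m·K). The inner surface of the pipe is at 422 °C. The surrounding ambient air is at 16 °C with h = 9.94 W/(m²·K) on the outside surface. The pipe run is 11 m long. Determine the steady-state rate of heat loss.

Q ≈ 2640 W

Treating each annulus and film as a series resistance:
R_cast iron pipe wall = ln(72.5/65)/(2π×57.8×11) = 2.734×10^-5 K/W
R_vermiculite fill = ln(132.5/72.5)/(2π×0.0611×11) = 0.1428 K/W
R_outer film = 1/(h_o·2πr_oL) = 1/(9.94×2π×0.1325×11) = 0.01099 K/W
R_total = 0.1538 K/W
Q = ΔT/R_total = 406/0.1538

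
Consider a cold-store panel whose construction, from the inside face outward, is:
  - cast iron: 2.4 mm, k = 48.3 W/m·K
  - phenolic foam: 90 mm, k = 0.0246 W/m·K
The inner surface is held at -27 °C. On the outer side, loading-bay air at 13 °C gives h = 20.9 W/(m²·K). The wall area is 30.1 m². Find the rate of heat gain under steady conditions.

Using the resistance-network approach (series):
R_cast iron = L/(kA) = 0.0024/(48.3×30.1) = 1.651×10^-6 K/W
R_phenolic foam = L/(kA) = 0.09/(0.0246×30.1) = 0.1215 K/W
R_outer film = 1/(h_o·A) = 1/(20.9×30.1) = 0.00159 K/W
R_total = 0.1231 K/W
Q = ΔT / R_total = 40 / 0.1231

Q ≈ 325 W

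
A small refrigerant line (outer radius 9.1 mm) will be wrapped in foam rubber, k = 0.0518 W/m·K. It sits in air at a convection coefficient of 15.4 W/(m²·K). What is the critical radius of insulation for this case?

r_cr ≈ 3.36 mm

For a cylinder r_cr = k/h = 0.0518/15.4
r_cr = 3.36 mm; since the bare radius (9.1 mm) is above r_cr, any added insulation will reduce heat loss.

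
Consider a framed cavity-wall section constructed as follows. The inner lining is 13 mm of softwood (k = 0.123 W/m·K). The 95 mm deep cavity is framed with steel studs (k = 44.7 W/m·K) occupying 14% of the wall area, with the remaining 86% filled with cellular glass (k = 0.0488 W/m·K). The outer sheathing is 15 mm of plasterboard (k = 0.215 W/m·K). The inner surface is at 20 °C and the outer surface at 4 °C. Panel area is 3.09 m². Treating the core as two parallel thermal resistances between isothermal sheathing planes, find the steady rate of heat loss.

Q ≈ 259 W

Sheathing layers in series; stud and cavity paths in parallel between them.
R_inner = 0.013/(0.123×3.09) = 0.0342 K/W
R_stud  = 0.095/(44.7×0.14×3.09) = 0.004913 K/W
R_cav   = 0.095/(0.0488×0.86×3.09) = 0.7326 K/W
1/R_core = 1/R_stud + 1/R_cav → R_core = 0.00488 K/W
R_outer = 0.015/(0.215×3.09) = 0.02258 K/W
R_total = 0.06166 K/W
Q = ΔT/R_total = 16/0.06166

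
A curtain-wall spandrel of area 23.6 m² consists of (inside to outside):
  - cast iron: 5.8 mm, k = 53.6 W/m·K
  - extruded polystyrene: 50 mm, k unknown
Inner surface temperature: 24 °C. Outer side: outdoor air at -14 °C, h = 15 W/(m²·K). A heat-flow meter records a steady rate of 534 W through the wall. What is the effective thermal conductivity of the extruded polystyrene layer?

Model the wall as resistances in series:
R_cast iron = L/(kA) = 0.0058/(53.6×23.6) = 4.585×10^-6 K/W
R_outer film = 1/(h_o·A) = 1/(15×23.6) = 0.002825 K/W
Sum of known resistances R_other = 0.002829 K/W
Total R = ΔT/Q = 38/534 = 0.07116 K/W
R_extruded polystyrene = R_total − R_other = 0.06833 K/W
k = L/(R·A) = 0.05/(0.06833×23.6)

k ≈ 0.031 W/(m·K)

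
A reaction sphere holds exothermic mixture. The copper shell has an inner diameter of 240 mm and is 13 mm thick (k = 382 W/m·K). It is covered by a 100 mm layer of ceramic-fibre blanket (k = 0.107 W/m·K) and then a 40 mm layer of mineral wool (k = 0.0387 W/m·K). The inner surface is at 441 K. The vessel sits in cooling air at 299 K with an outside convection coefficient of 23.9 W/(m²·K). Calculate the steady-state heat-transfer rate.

Spherical conduction: R = (1/r_in − 1/r_out)/(4πk) per layer; series-sum.
R_copper shell = (1/0.12 − 1/0.133)/(4π×382) = 1.697×10^-4 K/W
R_ceramic-fibre blanket = (1/0.133 − 1/0.233)/(4π×0.107) = 2.4 K/W
R_mineral wool = (1/0.233 − 1/0.273)/(4π×0.0387) = 1.293 K/W
R_outer film = 1/(h·4πr_o²) = 1/(23.9×4π×0.273²) = 0.04468 K/W
R_total = 3.738 K/W
Q = ΔT/R_total = 142/3.738

Q ≈ 38 W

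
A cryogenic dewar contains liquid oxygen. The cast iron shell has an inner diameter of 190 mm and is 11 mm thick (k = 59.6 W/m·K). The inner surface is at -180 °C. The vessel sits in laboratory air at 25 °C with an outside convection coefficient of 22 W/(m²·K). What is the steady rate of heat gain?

Q ≈ 634 W

For a spherical shell R = (1/r₁ − 1/r₂)/(4πk); film R = 1/(h·4πr²). In series:
R_cast iron shell = (1/0.095 − 1/0.106)/(4π×59.6) = 0.001459 K/W
R_outer film = 1/(h·4πr_o²) = 1/(22×4π×0.106²) = 0.3219 K/W
R_total = 0.3234 K/W
Q = ΔT/R_total = 205/0.3234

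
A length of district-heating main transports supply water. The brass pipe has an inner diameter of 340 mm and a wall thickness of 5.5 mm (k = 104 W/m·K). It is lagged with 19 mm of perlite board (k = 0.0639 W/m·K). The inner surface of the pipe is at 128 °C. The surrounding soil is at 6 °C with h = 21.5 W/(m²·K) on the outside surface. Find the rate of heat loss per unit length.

Cylindrical conduction, so R = ln(r₂/r₁)/(2πkL) per layer, in series:
R_brass pipe wall = ln(175.5/170)/(2π×104×1) = 4.873×10^-5 K/W
R_perlite board = ln(194.5/175.5)/(2π×0.0639×1) = 0.256 K/W
R_outer film = 1/(h_o·2πr_oL) = 1/(21.5×2π×0.1945×1) = 0.03806 K/W
R_total = 0.2941 K/W
Q = ΔT/R_total = 122/0.2941

q′ ≈ 415 W/m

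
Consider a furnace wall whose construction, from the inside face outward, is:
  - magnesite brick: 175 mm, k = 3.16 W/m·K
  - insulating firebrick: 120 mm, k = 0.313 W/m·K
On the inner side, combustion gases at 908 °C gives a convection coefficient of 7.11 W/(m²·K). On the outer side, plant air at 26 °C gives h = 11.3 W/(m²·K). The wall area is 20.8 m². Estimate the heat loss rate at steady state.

Q ≈ 27500 W

Model the wall as resistances in series:
R_inner film = 1/(h_i·A) = 1/(7.11×20.8) = 0.006762 K/W
R_magnesite brick = L/(kA) = 0.175/(3.16×20.8) = 0.002662 K/W
R_insulating firebrick = L/(kA) = 0.12/(0.313×20.8) = 0.01843 K/W
R_outer film = 1/(h_o·A) = 1/(11.3×20.8) = 0.004255 K/W
R_total = 0.03211 K/W
Q = ΔT / R_total = 882 / 0.03211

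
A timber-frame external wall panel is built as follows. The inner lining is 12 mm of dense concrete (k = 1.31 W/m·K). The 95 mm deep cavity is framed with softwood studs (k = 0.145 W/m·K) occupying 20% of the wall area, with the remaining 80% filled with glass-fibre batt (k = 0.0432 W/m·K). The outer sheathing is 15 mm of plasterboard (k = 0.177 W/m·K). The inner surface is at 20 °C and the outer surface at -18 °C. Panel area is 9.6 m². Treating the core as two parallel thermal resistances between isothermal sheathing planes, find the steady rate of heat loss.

Q ≈ 230 W

Sheathing layers in series; stud and cavity paths in parallel between them.
R_inner = 0.012/(1.31×9.6) = 9.542×10^-4 K/W
R_stud  = 0.095/(0.145×0.2×9.6) = 0.3412 K/W
R_cav   = 0.095/(0.0432×0.8×9.6) = 0.2863 K/W
1/R_core = 1/R_stud + 1/R_cav → R_core = 0.1557 K/W
R_outer = 0.015/(0.177×9.6) = 0.008828 K/W
R_total = 0.1655 K/W
Q = ΔT/R_total = 38/0.1655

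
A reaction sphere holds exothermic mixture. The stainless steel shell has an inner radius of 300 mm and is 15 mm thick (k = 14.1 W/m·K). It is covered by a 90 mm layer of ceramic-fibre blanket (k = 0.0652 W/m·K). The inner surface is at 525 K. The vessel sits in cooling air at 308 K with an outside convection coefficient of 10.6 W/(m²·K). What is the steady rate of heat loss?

Spherical conduction: R = (1/r_in − 1/r_out)/(4πk) per layer; series-sum.
R_stainless steel shell = (1/0.3 − 1/0.315)/(4π×14.1) = 8.958×10^-4 K/W
R_ceramic-fibre blanket = (1/0.315 − 1/0.405)/(4π×0.0652) = 0.861 K/W
R_outer film = 1/(h·4πr_o²) = 1/(10.6×4π×0.405²) = 0.04577 K/W
R_total = 0.9077 K/W
Q = ΔT/R_total = 217/0.9077

Q ≈ 239 W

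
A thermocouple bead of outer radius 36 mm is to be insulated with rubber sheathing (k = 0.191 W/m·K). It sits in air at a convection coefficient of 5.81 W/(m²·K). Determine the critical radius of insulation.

For a sphere r_cr = 2k/h = 2×0.191/5.81
r_cr = 65.7 mm; since the bare radius (36 mm) is below r_cr, adding a thin layer of insulation will *increase* heat loss.

r_cr ≈ 65.7 mm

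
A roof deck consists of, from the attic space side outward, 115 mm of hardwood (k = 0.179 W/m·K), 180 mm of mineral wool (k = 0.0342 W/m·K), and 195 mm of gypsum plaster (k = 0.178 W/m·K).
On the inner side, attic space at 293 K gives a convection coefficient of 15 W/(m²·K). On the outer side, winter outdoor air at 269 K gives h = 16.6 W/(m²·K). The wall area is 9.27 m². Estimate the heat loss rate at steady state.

Q ≈ 31.2 W

Model the wall as resistances in series:
R_inner film = 1/(h_i·A) = 1/(15×9.27) = 0.007192 K/W
R_hardwood = L/(kA) = 0.115/(0.179×9.27) = 0.06931 K/W
R_mineral wool = L/(kA) = 0.18/(0.0342×9.27) = 0.5678 K/W
R_gypsum plaster = L/(kA) = 0.195/(0.178×9.27) = 0.1182 K/W
R_outer film = 1/(h_o·A) = 1/(16.6×9.27) = 0.006498 K/W
R_total = 0.7689 K/W
Q = ΔT / R_total = 24 / 0.7689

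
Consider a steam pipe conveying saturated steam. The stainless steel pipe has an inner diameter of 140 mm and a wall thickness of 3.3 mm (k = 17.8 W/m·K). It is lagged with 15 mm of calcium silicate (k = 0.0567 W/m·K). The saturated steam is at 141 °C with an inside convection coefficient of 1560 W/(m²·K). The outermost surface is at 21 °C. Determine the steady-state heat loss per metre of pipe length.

q′ ≈ 229 W/m

For a radial system each layer contributes R = ln(r_out/r_in)/(2πkL); films add R = 1/(hA).
R_inner film = 1/(h_i·2πr₁L) = 1/(1560×2π×0.07×1) = 0.001457 K/W
R_stainless steel pipe wall = ln(73.3/70)/(2π×17.8×1) = 4.119×10^-4 K/W
R_calcium silicate = ln(88.3/73.3)/(2π×0.0567×1) = 0.5226 K/W
R_total = 0.5245 K/W
Q = ΔT/R_total = 120/0.5245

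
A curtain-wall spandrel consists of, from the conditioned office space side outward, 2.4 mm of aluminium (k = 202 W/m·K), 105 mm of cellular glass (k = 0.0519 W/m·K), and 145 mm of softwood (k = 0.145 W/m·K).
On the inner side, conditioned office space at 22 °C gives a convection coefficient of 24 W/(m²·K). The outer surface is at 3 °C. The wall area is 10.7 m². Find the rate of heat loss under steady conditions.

Model the wall as resistances in series:
R_inner film = 1/(h_i·A) = 1/(24×10.7) = 0.003894 K/W
R_aluminium = L/(kA) = 0.0024/(202×10.7) = 1.11×10^-6 K/W
R_cellular glass = L/(kA) = 0.105/(0.0519×10.7) = 0.1891 K/W
R_softwood = L/(kA) = 0.145/(0.145×10.7) = 0.09346 K/W
R_total = 0.2864 K/W
Q = ΔT / R_total = 19 / 0.2864

Q ≈ 66.3 W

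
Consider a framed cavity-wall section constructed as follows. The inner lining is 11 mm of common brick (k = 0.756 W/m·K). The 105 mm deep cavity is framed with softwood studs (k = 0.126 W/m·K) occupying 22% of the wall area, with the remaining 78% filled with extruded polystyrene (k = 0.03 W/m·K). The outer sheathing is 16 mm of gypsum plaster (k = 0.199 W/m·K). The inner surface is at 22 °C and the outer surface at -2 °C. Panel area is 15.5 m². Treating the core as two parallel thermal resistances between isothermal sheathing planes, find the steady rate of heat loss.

Q ≈ 173 W

Sheathing layers in series; stud and cavity paths in parallel between them.
R_inner = 0.011/(0.756×15.5) = 9.387×10^-4 K/W
R_stud  = 0.105/(0.126×0.22×15.5) = 0.2444 K/W
R_cav   = 0.105/(0.03×0.78×15.5) = 0.2895 K/W
1/R_core = 1/R_stud + 1/R_cav → R_core = 0.1325 K/W
R_outer = 0.016/(0.199×15.5) = 0.005187 K/W
R_total = 0.1386 K/W
Q = ΔT/R_total = 24/0.1386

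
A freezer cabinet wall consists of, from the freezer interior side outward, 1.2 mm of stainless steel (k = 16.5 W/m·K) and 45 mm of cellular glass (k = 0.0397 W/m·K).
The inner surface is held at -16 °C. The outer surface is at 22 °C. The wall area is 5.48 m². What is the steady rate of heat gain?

Series thermal resistances:
R_stainless steel = L/(kA) = 0.0012/(16.5×5.48) = 1.327×10^-5 K/W
R_cellular glass = L/(kA) = 0.045/(0.0397×5.48) = 0.2068 K/W
R_total = 0.2069 K/W
Q = ΔT / R_total = 38 / 0.2069

Q ≈ 184 W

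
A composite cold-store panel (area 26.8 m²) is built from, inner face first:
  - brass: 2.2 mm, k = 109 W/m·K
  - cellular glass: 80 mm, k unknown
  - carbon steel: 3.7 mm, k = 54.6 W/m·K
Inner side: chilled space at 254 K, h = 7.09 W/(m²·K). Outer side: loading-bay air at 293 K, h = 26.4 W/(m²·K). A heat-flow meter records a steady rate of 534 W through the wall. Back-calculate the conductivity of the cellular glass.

Model the wall as resistances in series:
R_inner film = 1/(h_i·A) = 1/(7.09×26.8) = 0.005263 K/W
R_brass = L/(kA) = 0.0022/(109×26.8) = 7.531×10^-7 K/W
R_carbon steel = L/(kA) = 0.0037/(54.6×26.8) = 2.529×10^-6 K/W
R_outer film = 1/(h_o·A) = 1/(26.4×26.8) = 0.001413 K/W
Sum of known resistances R_other = 0.006679 K/W
Total R = ΔT/Q = 39/534 = 0.07303 K/W
R_cellular glass = R_total − R_other = 0.06635 K/W
k = L/(R·A) = 0.08/(0.06635×26.8)

k ≈ 0.045 W/(m·K)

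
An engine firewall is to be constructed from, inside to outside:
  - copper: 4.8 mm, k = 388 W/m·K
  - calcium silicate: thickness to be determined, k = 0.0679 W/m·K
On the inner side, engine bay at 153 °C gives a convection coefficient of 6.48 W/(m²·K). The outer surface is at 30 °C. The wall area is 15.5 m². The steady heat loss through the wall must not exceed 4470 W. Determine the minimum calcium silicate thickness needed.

Series thermal resistances:
R_inner film = 1/(h_i·A) = 1/(6.48×15.5) = 0.009956 K/W
R_copper = L/(kA) = 0.0048/(388×15.5) = 7.981×10^-7 K/W
Sum of the known resistances R_other = 0.009957 K/W
Required total resistance R_tot = ΔT/Q_allow = 123/4470 = 0.02752 K/W
R_calcium silicate = R_tot − R_other = 0.01756 K/W
L = R·k·A = 0.01756×0.0679×15.5

L ≈ 18.5 mm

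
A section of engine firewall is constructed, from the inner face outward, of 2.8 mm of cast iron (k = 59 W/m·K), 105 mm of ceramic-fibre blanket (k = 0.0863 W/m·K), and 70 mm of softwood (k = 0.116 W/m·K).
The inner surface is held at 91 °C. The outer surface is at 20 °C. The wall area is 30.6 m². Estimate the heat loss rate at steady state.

Q ≈ 1190 W

Treating each layer as a thermal resistance in series:
R_cast iron = L/(kA) = 0.0028/(59×30.6) = 1.551×10^-6 K/W
R_ceramic-fibre blanket = L/(kA) = 0.105/(0.0863×30.6) = 0.03976 K/W
R_softwood = L/(kA) = 0.07/(0.116×30.6) = 0.01972 K/W
R_total = 0.05948 K/W
Q = ΔT / R_total = 71 / 0.05948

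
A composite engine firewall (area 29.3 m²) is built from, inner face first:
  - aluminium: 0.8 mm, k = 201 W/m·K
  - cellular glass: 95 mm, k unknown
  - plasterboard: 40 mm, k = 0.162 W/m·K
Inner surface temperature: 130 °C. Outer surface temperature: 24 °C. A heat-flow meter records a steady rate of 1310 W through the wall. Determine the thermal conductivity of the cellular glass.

k ≈ 0.0447 W/(m·K)

Model the wall as resistances in series:
R_aluminium = L/(kA) = 0.0008/(201×29.3) = 1.358×10^-7 K/W
R_plasterboard = L/(kA) = 0.04/(0.162×29.3) = 0.008427 K/W
Sum of known resistances R_other = 0.008427 K/W
Total R = ΔT/Q = 106/1310 = 0.08092 K/W
R_cellular glass = R_total − R_other = 0.07249 K/W
k = L/(R·A) = 0.095/(0.07249×29.3)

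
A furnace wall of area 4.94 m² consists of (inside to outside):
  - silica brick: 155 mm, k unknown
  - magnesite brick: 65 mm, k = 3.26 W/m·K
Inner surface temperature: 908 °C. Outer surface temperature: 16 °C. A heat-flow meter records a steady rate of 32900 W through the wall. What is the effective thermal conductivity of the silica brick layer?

k ≈ 1.36 W/(m·K)

Using the resistance-network approach (series):
R_magnesite brick = L/(kA) = 0.065/(3.26×4.94) = 0.004036 K/W
Sum of known resistances R_other = 0.004036 K/W
Total R = ΔT/Q = 892/32900 = 0.02711 K/W
R_silica brick = R_total − R_other = 0.02308 K/W
k = L/(R·A) = 0.155/(0.02308×4.94)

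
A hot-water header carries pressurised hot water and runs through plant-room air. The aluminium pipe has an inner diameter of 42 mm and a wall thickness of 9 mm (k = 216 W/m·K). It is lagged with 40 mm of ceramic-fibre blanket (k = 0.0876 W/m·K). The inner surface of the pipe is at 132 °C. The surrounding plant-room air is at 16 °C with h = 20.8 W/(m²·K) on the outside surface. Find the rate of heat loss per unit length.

Treating each annulus and film as a series resistance:
R_aluminium pipe wall = ln(30/21)/(2π×216×1) = 2.628×10^-4 K/W
R_ceramic-fibre blanket = ln(70/30)/(2π×0.0876×1) = 1.539 K/W
R_outer film = 1/(h_o·2πr_oL) = 1/(20.8×2π×0.07×1) = 0.1093 K/W
R_total = 1.649 K/W
Q = ΔT/R_total = 116/1.649

q′ ≈ 70.3 W/m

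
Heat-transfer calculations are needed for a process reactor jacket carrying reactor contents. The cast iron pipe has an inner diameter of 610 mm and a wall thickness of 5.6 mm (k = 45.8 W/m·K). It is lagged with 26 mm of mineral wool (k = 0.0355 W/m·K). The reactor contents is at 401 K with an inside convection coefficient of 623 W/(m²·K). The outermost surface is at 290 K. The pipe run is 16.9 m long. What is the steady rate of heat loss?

Q ≈ 5190 W

For a radial system each layer contributes R = ln(r_out/r_in)/(2πkL); films add R = 1/(hA).
R_inner film = 1/(h_i·2πr₁L) = 1/(623×2π×0.305×16.9) = 4.956×10^-5 K/W
R_cast iron pipe wall = ln(310.6/305)/(2π×45.8×16.9) = 3.741×10^-6 K/W
R_mineral wool = ln(336.6/310.6)/(2π×0.0355×16.9) = 0.02133 K/W
R_total = 0.02138 K/W
Q = ΔT/R_total = 111/0.02138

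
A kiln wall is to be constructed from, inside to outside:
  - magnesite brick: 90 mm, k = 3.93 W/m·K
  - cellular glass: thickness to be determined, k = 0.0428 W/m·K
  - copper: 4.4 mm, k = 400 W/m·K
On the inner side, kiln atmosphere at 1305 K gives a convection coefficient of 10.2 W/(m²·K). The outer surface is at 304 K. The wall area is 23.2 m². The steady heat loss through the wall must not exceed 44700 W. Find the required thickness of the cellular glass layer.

L ≈ 17.1 mm

Thermal resistances in series:
R_inner film = 1/(h_i·A) = 1/(10.2×23.2) = 0.004226 K/W
R_magnesite brick = L/(kA) = 0.09/(3.93×23.2) = 9.871×10^-4 K/W
R_copper = L/(kA) = 0.0044/(400×23.2) = 4.741×10^-7 K/W
Sum of the known resistances R_other = 0.005213 K/W
Required total resistance R_tot = ΔT/Q_allow = 1001/44700 = 0.02239 K/W
R_cellular glass = R_tot − R_other = 0.01718 K/W
L = R·k·A = 0.01718×0.0428×23.2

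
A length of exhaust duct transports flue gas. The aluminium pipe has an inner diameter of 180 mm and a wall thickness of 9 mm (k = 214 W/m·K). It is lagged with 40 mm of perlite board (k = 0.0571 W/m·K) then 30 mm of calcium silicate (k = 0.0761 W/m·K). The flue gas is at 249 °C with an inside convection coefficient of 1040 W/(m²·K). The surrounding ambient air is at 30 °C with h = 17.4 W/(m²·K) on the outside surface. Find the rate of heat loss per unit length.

q′ ≈ 155 W/m

Per-layer cylindrical resistances, series-summed:
R_inner film = 1/(h_i·2πr₁L) = 1/(1040×2π×0.09×1) = 0.0017 K/W
R_aluminium pipe wall = ln(99/90)/(2π×214×1) = 7.088×10^-5 K/W
R_perlite board = ln(139/99)/(2π×0.0571×1) = 0.9459 K/W
R_calcium silicate = ln(169/139)/(2π×0.0761×1) = 0.4087 K/W
R_outer film = 1/(h_o·2πr_oL) = 1/(17.4×2π×0.169×1) = 0.05412 K/W
R_total = 1.41 K/W
Q = ΔT/R_total = 219/1.41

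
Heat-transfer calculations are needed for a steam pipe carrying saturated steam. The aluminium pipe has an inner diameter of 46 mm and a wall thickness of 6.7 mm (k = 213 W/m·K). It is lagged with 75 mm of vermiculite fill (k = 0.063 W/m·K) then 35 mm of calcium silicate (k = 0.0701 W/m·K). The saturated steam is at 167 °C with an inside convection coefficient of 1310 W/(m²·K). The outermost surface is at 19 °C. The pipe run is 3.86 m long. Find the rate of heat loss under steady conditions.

Cylindrical conduction, so R = ln(r₂/r₁)/(2πkL) per layer, in series:
R_inner film = 1/(h_i·2πr₁L) = 1/(1310×2π×0.023×3.86) = 0.001368 K/W
R_aluminium pipe wall = ln(29.7/23)/(2π×213×3.86) = 4.949×10^-5 K/W
R_vermiculite fill = ln(104.7/29.7)/(2π×0.063×3.86) = 0.8246 K/W
R_calcium silicate = ln(139.7/104.7)/(2π×0.0701×3.86) = 0.1696 K/W
R_total = 0.9957 K/W
Q = ΔT/R_total = 148/0.9957

Q ≈ 149 W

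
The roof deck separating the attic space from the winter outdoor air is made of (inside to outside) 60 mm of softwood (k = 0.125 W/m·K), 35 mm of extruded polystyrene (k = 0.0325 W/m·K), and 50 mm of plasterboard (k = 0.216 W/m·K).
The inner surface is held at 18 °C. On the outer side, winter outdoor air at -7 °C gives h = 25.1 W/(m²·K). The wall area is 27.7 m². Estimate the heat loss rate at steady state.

Thermal resistances in series:
R_softwood = L/(kA) = 0.06/(0.125×27.7) = 0.01733 K/W
R_extruded polystyrene = L/(kA) = 0.035/(0.0325×27.7) = 0.03888 K/W
R_plasterboard = L/(kA) = 0.05/(0.216×27.7) = 0.008357 K/W
R_outer film = 1/(h_o·A) = 1/(25.1×27.7) = 0.001438 K/W
R_total = 0.066 K/W
Q = ΔT / R_total = 25 / 0.066

Q ≈ 379 W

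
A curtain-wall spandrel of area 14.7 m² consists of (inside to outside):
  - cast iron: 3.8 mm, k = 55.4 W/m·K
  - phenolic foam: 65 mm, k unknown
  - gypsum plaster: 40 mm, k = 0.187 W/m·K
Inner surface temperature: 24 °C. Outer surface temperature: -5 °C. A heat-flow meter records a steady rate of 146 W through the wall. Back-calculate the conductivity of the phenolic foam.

Series thermal resistances:
R_cast iron = L/(kA) = 0.0038/(55.4×14.7) = 4.666×10^-6 K/W
R_gypsum plaster = L/(kA) = 0.04/(0.187×14.7) = 0.01455 K/W
Sum of known resistances R_other = 0.01456 K/W
Total R = ΔT/Q = 29/146 = 0.1986 K/W
R_phenolic foam = R_total − R_other = 0.1841 K/W
k = L/(R·A) = 0.065/(0.1841×14.7)

k ≈ 0.024 W/(m·K)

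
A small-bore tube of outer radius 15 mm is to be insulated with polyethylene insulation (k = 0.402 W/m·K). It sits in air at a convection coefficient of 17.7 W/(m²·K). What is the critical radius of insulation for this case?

r_cr ≈ 22.7 mm

For a cylinder r_cr = k/h = 0.402/17.7
r_cr = 22.7 mm; since the bare radius (15 mm) is below r_cr, adding a thin layer of insulation will *increase* heat loss.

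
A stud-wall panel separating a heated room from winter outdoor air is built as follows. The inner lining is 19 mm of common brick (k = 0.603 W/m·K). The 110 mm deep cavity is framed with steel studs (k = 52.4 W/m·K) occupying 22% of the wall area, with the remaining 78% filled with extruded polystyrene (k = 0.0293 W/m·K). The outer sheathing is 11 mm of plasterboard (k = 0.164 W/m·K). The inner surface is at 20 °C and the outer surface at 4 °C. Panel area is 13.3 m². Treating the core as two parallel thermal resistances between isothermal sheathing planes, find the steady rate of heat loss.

Sheathing layers in series; stud and cavity paths in parallel between them.
R_inner = 0.019/(0.603×13.3) = 0.002369 K/W
R_stud  = 0.11/(52.4×0.22×13.3) = 7.174×10^-4 K/W
R_cav   = 0.11/(0.0293×0.78×13.3) = 0.3619 K/W
1/R_core = 1/R_stud + 1/R_cav → R_core = 7.16×10^-4 K/W
R_outer = 0.011/(0.164×13.3) = 0.005043 K/W
R_total = 0.008128 K/W
Q = ΔT/R_total = 16/0.008128

Q ≈ 1970 W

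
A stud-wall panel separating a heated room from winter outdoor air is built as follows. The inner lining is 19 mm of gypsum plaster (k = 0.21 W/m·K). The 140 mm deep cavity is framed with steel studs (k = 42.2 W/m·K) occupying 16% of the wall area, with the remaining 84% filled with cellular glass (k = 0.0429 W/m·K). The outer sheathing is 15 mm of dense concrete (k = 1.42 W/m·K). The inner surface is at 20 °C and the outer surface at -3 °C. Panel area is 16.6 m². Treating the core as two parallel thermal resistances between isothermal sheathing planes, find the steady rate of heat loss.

Q ≈ 3140 W

Sheathing layers in series; stud and cavity paths in parallel between them.
R_inner = 0.019/(0.21×16.6) = 0.00545 K/W
R_stud  = 0.14/(42.2×0.16×16.6) = 0.001249 K/W
R_cav   = 0.14/(0.0429×0.84×16.6) = 0.234 K/W
1/R_core = 1/R_stud + 1/R_cav → R_core = 0.001242 K/W
R_outer = 0.015/(1.42×16.6) = 6.363×10^-4 K/W
R_total = 0.007329 K/W
Q = ΔT/R_total = 23/0.007329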